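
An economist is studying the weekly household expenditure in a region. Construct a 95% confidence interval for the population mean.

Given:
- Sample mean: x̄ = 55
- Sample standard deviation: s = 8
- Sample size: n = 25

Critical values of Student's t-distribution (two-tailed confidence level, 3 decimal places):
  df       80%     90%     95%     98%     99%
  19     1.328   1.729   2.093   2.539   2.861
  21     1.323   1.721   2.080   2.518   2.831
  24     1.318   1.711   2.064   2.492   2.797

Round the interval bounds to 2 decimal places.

The population standard deviation σ is unknown (only the sample standard deviation s is given), so use a t-interval with df = n - 1 = 25 - 1 = 24.

For 95% confidence with df = 24, t* = 2.064 (from t-table)

Standard error: SE = s/√n = 8/√25 = 1.600000

Margin of error: E = t* × SE = 2.064 × 1.600000 = 3.3024

T-interval: x̄ ± E = 55 ± 3.3024 = (51.6976, 58.3024)

Rounded to 2 decimal places:

(51.70, 58.30)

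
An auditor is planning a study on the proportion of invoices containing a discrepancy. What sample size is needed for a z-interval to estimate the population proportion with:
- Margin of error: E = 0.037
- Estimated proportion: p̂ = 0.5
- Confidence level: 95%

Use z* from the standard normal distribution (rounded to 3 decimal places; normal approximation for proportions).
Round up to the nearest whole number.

Using z* for proportion z-interval (normal approximation).

For 95% confidence, z* = 1.96 (from standard normal table)

Sample size formula for proportion z-interval: n = z*²p̂(1-p̂)/E²

n = 1.96² × 0.5 × 0.5 / 0.037²
  = 3.8416 × 0.25 / 0.001369
  = 701.5340

Round up to the nearest whole number: n = 702

702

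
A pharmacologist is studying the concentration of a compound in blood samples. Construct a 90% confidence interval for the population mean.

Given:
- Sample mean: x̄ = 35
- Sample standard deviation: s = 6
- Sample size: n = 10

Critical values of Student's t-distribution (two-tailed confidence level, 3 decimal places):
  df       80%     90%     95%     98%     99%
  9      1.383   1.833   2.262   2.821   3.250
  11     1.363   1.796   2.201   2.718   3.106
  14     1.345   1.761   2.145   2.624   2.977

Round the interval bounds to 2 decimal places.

The population standard deviation σ is unknown (only the sample standard deviation s is given), so use a t-interval with df = n - 1 = 10 - 1 = 9.

For 90% confidence with df = 9, t* = 1.833 (from t-table)

Standard error: SE = s/√n = 6/√10 = 1.897367

Margin of error: E = t* × SE = 1.833 × 1.897367 = 3.4779

T-interval: x̄ ± E = 35 ± 3.4779 = (31.5221, 38.4779)

Rounded to 2 decimal places:

(31.52, 38.48)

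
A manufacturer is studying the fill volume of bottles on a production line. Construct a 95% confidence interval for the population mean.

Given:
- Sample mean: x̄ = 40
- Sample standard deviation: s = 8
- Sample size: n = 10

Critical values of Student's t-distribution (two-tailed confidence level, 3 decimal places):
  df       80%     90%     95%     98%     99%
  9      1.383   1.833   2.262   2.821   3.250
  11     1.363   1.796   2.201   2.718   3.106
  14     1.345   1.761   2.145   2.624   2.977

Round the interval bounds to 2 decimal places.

The population standard deviation σ is unknown (only the sample standard deviation s is given), so use a t-interval with df = n - 1 = 10 - 1 = 9.

For 95% confidence with df = 9, t* = 2.262 (from t-table)

Standard error: SE = s/√n = 8/√10 = 2.529822

Margin of error: E = t* × SE = 2.262 × 2.529822 = 5.7225

T-interval: x̄ ± E = 40 ± 5.7225 = (34.2775, 45.7225)

Rounded to 2 decimal places:

(34.28, 45.72)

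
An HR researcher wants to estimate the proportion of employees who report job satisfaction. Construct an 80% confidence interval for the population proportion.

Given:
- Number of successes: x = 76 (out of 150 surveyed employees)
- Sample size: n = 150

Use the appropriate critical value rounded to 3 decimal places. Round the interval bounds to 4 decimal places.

Sample proportion: p̂ = 76/150 = 0.506667

Check conditions for normal approximation:
  np̂ = 76 ≥ 10 ✓
  n(1-p̂) = 74 ≥ 10 ✓

The sample is large enough, so use a z-interval (normal approximation) for the proportion.

For 80% confidence, z* = 1.282 (from standard normal table)

Standard error: SE = √(p̂(1-p̂)/n) = √(0.506667×0.493333/150) = 0.04082120

Margin of error: E = z* × SE = 1.282 × 0.04082120 = 0.052333

Z-interval: p̂ ± E = 0.506667 ± 0.052333 = (0.454334, 0.558999)

Rounded to 4 decimal places:

(0.4543, 0.5590)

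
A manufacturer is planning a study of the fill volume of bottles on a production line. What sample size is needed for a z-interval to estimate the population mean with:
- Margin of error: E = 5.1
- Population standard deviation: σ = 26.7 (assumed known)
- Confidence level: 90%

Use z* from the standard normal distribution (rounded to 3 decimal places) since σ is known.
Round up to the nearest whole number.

Using z* since population σ is known (z-interval formula).

For 90% confidence, z* = 1.645 (from standard normal table)

Sample size formula for z-interval: n = (z*σ/E)²

n = (1.645 × 26.7 / 5.1)²
  = (8.612059)²
  = 74.1676

Round up to the nearest whole number: n = 75

75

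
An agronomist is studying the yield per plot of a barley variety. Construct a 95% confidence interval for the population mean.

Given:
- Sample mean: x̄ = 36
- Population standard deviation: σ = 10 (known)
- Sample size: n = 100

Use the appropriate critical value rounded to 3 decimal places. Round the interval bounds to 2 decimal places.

The population standard deviation σ is known, so use a z-interval (standard normal critical value).

For 95% confidence, z* = 1.96 (from standard normal table)

Standard error: SE = σ/√n = 10/√100 = 1.000000

Margin of error: E = z* × SE = 1.96 × 1.000000 = 1.9600

Z-interval: x̄ ± E = 36 ± 1.9600 = (34.0400, 37.9600)

Rounded to 2 decimal places:

(34.04, 37.96)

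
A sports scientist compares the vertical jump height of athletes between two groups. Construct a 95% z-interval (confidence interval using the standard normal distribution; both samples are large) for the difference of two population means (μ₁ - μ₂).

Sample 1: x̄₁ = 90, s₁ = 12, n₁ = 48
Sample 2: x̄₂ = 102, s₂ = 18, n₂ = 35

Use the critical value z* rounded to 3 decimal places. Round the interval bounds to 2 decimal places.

Both samples are large (n₁ = 48 ≥ 30, n₂ = 35 ≥ 30), so a z-interval for the difference of means applies.

Point estimate: x̄₁ - x̄₂ = 90 - 102 = -12

Standard error: SE = √(s₁²/n₁ + s₂²/n₂)
= √(12²/48 + 18²/35)
= √(3.000000 + 9.257143)
= 3.501020

For 95% confidence, z* = 1.96 (from standard normal table)
Margin of error: E = z* × SE = 1.96 × 3.501020 = 6.8620

Z-interval: (x̄₁ - x̄₂) ± E = -12 ± 6.8620 = (-18.8620, -5.1380)

Rounded to 2 decimal places:

(-18.86, -5.14)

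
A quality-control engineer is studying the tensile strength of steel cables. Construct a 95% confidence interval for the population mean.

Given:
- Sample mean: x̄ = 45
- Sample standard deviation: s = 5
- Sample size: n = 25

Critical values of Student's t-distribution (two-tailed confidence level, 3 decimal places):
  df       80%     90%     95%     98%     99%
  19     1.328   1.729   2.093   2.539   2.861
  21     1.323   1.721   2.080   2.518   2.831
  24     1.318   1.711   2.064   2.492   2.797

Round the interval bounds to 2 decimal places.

The population standard deviation σ is unknown (only the sample standard deviation s is given), so use a t-interval with df = n - 1 = 25 - 1 = 24.

For 95% confidence with df = 24, t* = 2.064 (from t-table)

Standard error: SE = s/√n = 5/√25 = 1.000000

Margin of error: E = t* × SE = 2.064 × 1.000000 = 2.0640

T-interval: x̄ ± E = 45 ± 2.0640 = (42.9360, 47.0640)

Rounded to 2 decimal places:

(42.94, 47.06)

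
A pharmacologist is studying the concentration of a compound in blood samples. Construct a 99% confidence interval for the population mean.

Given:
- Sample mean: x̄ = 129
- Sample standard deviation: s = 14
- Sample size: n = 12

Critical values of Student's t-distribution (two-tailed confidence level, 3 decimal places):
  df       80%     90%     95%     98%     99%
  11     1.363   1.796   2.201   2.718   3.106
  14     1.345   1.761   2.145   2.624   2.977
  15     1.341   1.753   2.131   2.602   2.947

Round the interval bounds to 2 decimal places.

The population standard deviation σ is unknown (only the sample standard deviation s is given), so use a t-interval with df = n - 1 = 12 - 1 = 11.

For 99% confidence with df = 11, t* = 3.106 (from t-table)

Standard error: SE = s/√n = 14/√12 = 4.041452

Margin of error: E = t* × SE = 3.106 × 4.041452 = 12.5527

T-interval: x̄ ± E = 129 ± 12.5527 = (116.4473, 141.5527)

Rounded to 2 decimal places:

(116.45, 141.55)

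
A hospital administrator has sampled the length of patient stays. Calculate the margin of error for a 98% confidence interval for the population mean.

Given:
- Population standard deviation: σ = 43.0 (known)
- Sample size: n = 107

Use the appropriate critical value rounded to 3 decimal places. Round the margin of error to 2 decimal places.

The population standard deviation σ is known, so use the z-interval margin of error formula.

For 98% confidence, z* = 2.326 (from standard normal table)

Margin of error formula for z-interval: E = z* × σ/√n

E = 2.326 × 43.0/√107
  = 2.326 × 4.156967
  = 9.6691

Rounded to 2 decimal places:

9.67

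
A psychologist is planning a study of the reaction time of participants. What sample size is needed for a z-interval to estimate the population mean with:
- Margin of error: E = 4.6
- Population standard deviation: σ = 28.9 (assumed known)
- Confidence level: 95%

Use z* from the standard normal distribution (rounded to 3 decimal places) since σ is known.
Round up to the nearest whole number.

Using z* since population σ is known (z-interval formula).

For 95% confidence, z* = 1.96 (from standard normal table)

Sample size formula for z-interval: n = (z*σ/E)²

n = (1.96 × 28.9 / 4.6)²
  = (12.313913)²
  = 151.6325

Round up to the nearest whole number: n = 152

152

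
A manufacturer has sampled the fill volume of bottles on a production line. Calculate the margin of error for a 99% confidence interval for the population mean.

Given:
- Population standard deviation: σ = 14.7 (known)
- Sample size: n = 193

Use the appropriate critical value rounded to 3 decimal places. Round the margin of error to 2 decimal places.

The population standard deviation σ is known, so use the z-interval margin of error formula.

For 99% confidence, z* = 2.576 (from standard normal table)

Margin of error formula for z-interval: E = z* × σ/√n

E = 2.576 × 14.7/√193
  = 2.576 × 1.058129
  = 2.7257

Rounded to 2 decimal places:

2.73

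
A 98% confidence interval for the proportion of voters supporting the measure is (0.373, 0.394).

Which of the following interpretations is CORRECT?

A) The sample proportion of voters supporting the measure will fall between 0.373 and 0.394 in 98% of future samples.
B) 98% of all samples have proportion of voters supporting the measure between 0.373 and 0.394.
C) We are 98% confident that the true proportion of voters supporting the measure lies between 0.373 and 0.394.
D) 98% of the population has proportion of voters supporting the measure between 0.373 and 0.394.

A confidence interval represents our confidence in the procedure, not a probability statement about the parameter.

Key concept: If we repeated this sampling process many times and computed a 98% CI each time, about 98% of those intervals would contain the true population parameter.

For this specific interval (0.373, 0.394):
- Midpoint (point estimate): 0.3835
- Margin of error: 0.0105

The correct interpretation is the one stating confidence that the true parameter lies in the interval — option C.

C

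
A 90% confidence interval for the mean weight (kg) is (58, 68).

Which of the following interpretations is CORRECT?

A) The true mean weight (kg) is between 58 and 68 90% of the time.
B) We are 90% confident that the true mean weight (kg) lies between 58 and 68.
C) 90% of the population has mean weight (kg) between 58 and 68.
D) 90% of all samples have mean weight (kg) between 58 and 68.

A confidence interval represents our confidence in the procedure, not a probability statement about the parameter.

Key concept: If we repeated this sampling process many times and computed a 90% CI each time, about 90% of those intervals would contain the true population parameter.

For this specific interval (58, 68):
- Midpoint (point estimate): 63
- Margin of error: 5

The correct interpretation is the one stating confidence that the true parameter lies in the interval — option B.

B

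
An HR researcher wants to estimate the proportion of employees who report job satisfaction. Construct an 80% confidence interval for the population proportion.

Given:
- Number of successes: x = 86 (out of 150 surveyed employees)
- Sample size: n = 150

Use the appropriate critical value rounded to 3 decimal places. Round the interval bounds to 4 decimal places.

Sample proportion: p̂ = 86/150 = 0.573333

Check conditions for normal approximation:
  np̂ = 86 ≥ 10 ✓
  n(1-p̂) = 64 ≥ 10 ✓

The sample is large enough, so use a z-interval (normal approximation) for the proportion.

For 80% confidence, z* = 1.282 (from standard normal table)

Standard error: SE = √(p̂(1-p̂)/n) = √(0.573333×0.426667/150) = 0.04038335

Margin of error: E = z* × SE = 1.282 × 0.04038335 = 0.051771

Z-interval: p̂ ± E = 0.573333 ± 0.051771 = (0.521562, 0.625105)

Rounded to 4 decimal places:

(0.5216, 0.6251)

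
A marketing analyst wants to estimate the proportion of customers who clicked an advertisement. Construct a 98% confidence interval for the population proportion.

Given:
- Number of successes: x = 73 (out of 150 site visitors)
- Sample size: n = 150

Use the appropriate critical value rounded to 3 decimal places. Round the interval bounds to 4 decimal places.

Sample proportion: p̂ = 73/150 = 0.486667

Check conditions for normal approximation:
  np̂ = 73 ≥ 10 ✓
  n(1-p̂) = 77 ≥ 10 ✓

The sample is large enough, so use a z-interval (normal approximation) for the proportion.

For 98% confidence, z* = 2.326 (from standard normal table)

Standard error: SE = √(p̂(1-p̂)/n) = √(0.486667×0.513333/150) = 0.04081031

Margin of error: E = z* × SE = 2.326 × 0.04081031 = 0.094925

Z-interval: p̂ ± E = 0.486667 ± 0.094925 = (0.391742, 0.581591)

Rounded to 4 decimal places:

(0.3917, 0.5816)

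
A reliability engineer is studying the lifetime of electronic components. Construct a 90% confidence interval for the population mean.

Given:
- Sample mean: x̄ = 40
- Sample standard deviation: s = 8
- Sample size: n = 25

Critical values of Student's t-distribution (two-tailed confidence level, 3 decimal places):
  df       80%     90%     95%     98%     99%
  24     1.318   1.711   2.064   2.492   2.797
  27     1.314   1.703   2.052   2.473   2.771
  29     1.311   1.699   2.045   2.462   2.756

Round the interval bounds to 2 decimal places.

The population standard deviation σ is unknown (only the sample standard deviation s is given), so use a t-interval with df = n - 1 = 25 - 1 = 24.

For 90% confidence with df = 24, t* = 1.711 (from t-table)

Standard error: SE = s/√n = 8/√25 = 1.600000

Margin of error: E = t* × SE = 1.711 × 1.600000 = 2.7376

T-interval: x̄ ± E = 40 ± 2.7376 = (37.2624, 42.7376)

Rounded to 2 decimal places:

(37.26, 42.74)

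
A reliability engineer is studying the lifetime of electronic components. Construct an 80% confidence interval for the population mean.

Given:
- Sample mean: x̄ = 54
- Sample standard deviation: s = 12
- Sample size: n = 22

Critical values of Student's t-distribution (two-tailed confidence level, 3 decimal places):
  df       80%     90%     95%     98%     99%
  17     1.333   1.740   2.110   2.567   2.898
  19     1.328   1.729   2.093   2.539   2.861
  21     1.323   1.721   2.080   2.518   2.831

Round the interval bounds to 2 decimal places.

The population standard deviation σ is unknown (only the sample standard deviation s is given), so use a t-interval with df = n - 1 = 22 - 1 = 21.

For 80% confidence with df = 21, t* = 1.323 (from t-table)

Standard error: SE = s/√n = 12/√22 = 2.558409

Margin of error: E = t* × SE = 1.323 × 2.558409 = 3.3848

T-interval: x̄ ± E = 54 ± 3.3848 = (50.6152, 57.3848)

Rounded to 2 decimal places:

(50.62, 57.38)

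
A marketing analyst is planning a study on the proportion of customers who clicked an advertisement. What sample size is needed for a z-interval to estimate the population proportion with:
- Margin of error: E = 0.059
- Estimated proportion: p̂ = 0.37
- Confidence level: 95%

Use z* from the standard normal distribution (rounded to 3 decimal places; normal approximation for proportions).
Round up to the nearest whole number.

Using z* for proportion z-interval (normal approximation).

For 95% confidence, z* = 1.96 (from standard normal table)

Sample size formula for proportion z-interval: n = z*²p̂(1-p̂)/E²

n = 1.96² × 0.37 × 0.63 / 0.059²
  = 3.8416 × 0.2331 / 0.003481
  = 257.2470

Round up to the nearest whole number: n = 258

258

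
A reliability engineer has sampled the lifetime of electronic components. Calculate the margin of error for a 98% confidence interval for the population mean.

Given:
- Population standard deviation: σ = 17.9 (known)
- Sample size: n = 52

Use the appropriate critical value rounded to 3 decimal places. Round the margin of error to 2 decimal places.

The population standard deviation σ is known, so use the z-interval margin of error formula.

For 98% confidence, z* = 2.326 (from standard normal table)

Margin of error formula for z-interval: E = z* × σ/√n

E = 2.326 × 17.9/√52
  = 2.326 × 2.482283
  = 5.7738

Rounded to 2 decimal places:

5.77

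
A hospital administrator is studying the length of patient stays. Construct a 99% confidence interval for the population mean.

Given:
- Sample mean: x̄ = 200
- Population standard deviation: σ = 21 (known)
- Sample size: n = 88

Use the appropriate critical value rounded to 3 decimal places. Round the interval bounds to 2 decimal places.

The population standard deviation σ is known, so use a z-interval (standard normal critical value).

For 99% confidence, z* = 2.576 (from standard normal table)

Standard error: SE = σ/√n = 21/√88 = 2.238608

Margin of error: E = z* × SE = 2.576 × 2.238608 = 5.7667

Z-interval: x̄ ± E = 200 ± 5.7667 = (194.2333, 205.7667)

Rounded to 2 decimal places:

(194.23, 205.77)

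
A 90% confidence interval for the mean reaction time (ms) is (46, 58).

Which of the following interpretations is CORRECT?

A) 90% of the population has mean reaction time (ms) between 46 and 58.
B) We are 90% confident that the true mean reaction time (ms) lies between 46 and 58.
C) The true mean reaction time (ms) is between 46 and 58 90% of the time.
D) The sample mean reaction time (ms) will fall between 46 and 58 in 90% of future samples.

A confidence interval represents our confidence in the procedure, not a probability statement about the parameter.

Key concept: If we repeated this sampling process many times and computed a 90% CI each time, about 90% of those intervals would contain the true population parameter.

For this specific interval (46, 58):
- Midpoint (point estimate): 52
- Margin of error: 6

The correct interpretation is the one stating confidence that the true parameter lies in the interval — option B.

B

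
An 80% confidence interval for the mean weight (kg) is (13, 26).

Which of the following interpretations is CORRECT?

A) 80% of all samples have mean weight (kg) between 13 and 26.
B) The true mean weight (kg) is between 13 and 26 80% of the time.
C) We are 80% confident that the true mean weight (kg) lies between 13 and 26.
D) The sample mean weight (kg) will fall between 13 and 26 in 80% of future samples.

A confidence interval represents our confidence in the procedure, not a probability statement about the parameter.

Key concept: If we repeated this sampling process many times and computed an 80% CI each time, about 80% of those intervals would contain the true population parameter.

For this specific interval (13, 26):
- Midpoint (point estimate): 19.5
- Margin of error: 6.5

The correct interpretation is the one stating confidence that the true parameter lies in the interval — option C.

C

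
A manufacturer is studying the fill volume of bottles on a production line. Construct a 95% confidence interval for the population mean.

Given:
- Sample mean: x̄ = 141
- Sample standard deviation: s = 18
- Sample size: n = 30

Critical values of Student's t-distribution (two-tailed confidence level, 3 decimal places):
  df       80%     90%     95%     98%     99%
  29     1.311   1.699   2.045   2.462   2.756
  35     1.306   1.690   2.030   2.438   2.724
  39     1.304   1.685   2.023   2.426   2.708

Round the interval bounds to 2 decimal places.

The population standard deviation σ is unknown (only the sample standard deviation s is given), so use a t-interval with df = n - 1 = 30 - 1 = 29.

For 95% confidence with df = 29, t* = 2.045 (from t-table)

Standard error: SE = s/√n = 18/√30 = 3.286335

Margin of error: E = t* × SE = 2.045 × 3.286335 = 6.7206

T-interval: x̄ ± E = 141 ± 6.7206 = (134.2794, 147.7206)

Rounded to 2 decimal places:

(134.28, 147.72)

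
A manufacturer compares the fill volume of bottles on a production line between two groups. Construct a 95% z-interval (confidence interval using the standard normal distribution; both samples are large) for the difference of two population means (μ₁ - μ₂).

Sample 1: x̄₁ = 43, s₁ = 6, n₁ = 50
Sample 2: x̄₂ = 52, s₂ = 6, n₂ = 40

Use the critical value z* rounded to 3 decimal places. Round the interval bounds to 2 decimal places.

Both samples are large (n₁ = 50 ≥ 30, n₂ = 40 ≥ 30), so a z-interval for the difference of means applies.

Point estimate: x̄₁ - x̄₂ = 43 - 52 = -9

Standard error: SE = √(s₁²/n₁ + s₂²/n₂)
= √(6²/50 + 6²/40)
= √(0.720000 + 0.900000)
= 1.272792

For 95% confidence, z* = 1.96 (from standard normal table)
Margin of error: E = z* × SE = 1.96 × 1.272792 = 2.4947

Z-interval: (x̄₁ - x̄₂) ± E = -9 ± 2.4947 = (-11.4947, -6.5053)

Rounded to 2 decimal places:

(-11.49, -6.51)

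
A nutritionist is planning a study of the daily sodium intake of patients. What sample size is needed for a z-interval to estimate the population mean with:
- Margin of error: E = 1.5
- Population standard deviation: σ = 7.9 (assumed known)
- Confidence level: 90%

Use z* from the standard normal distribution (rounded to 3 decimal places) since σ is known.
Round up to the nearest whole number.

Using z* since population σ is known (z-interval formula).

For 90% confidence, z* = 1.645 (from standard normal table)

Sample size formula for z-interval: n = (z*σ/E)²

n = (1.645 × 7.9 / 1.5)²
  = (8.663667)²
  = 75.0591

Round up to the nearest whole number: n = 76

76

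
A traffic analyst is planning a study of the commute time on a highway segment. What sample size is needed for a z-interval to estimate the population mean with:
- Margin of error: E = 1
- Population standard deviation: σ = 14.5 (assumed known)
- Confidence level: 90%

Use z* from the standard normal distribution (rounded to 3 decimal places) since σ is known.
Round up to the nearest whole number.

Using z* since population σ is known (z-interval formula).

For 90% confidence, z* = 1.645 (from standard normal table)

Sample size formula for z-interval: n = (z*σ/E)²

n = (1.645 × 14.5 / 1)²
  = (23.852500)²
  = 568.9418

Round up to the nearest whole number: n = 569

569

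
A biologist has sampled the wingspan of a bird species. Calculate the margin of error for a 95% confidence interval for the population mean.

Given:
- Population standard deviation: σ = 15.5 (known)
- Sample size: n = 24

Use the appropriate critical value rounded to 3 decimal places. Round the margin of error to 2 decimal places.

The population standard deviation σ is known, so use the z-interval margin of error formula.

For 95% confidence, z* = 1.96 (from standard normal table)

Margin of error formula for z-interval: E = z* × σ/√n

E = 1.96 × 15.5/√24
  = 1.96 × 3.163924
  = 6.2013

Rounded to 2 decimal places:

6.20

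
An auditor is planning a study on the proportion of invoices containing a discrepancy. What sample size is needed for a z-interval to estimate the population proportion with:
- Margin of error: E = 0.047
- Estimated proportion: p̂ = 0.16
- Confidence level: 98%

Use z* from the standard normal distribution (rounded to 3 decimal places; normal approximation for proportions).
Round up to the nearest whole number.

Using z* for proportion z-interval (normal approximation).

For 98% confidence, z* = 2.326 (from standard normal table)

Sample size formula for proportion z-interval: n = z*²p̂(1-p̂)/E²

n = 2.326² × 0.16 × 0.84 / 0.047²
  = 5.410276 × 0.1344 / 0.002209
  = 329.1721

Round up to the nearest whole number: n = 330

330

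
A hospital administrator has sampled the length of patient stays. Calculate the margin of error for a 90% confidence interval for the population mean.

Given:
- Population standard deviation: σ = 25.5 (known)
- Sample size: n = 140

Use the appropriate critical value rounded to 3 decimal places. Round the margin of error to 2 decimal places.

The population standard deviation σ is known, so use the z-interval margin of error formula.

For 90% confidence, z* = 1.645 (from standard normal table)

Margin of error formula for z-interval: E = z* × σ/√n

E = 1.645 × 25.5/√140
  = 1.645 × 2.155143
  = 3.5452

Rounded to 2 decimal places:

3.55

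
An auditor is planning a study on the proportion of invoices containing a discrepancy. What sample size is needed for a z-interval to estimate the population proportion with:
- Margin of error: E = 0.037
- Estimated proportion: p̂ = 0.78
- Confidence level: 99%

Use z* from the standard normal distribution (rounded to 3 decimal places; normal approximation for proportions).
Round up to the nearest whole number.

Using z* for proportion z-interval (normal approximation).

For 99% confidence, z* = 2.576 (from standard normal table)

Sample size formula for proportion z-interval: n = z*²p̂(1-p̂)/E²

n = 2.576² × 0.78 × 0.22 / 0.037²
  = 6.635776 × 0.1716 / 0.001369
  = 831.7744

Round up to the nearest whole number: n = 832

832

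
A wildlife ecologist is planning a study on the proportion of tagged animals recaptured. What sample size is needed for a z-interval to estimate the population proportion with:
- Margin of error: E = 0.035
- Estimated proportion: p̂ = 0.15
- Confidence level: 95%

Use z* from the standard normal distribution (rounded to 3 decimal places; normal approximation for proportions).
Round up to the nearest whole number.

Using z* for proportion z-interval (normal approximation).

For 95% confidence, z* = 1.96 (from standard normal table)

Sample size formula for proportion z-interval: n = z*²p̂(1-p̂)/E²

n = 1.96² × 0.15 × 0.85 / 0.035²
  = 3.8416 × 0.1275 / 0.001225
  = 399.8400

Round up to the nearest whole number: n = 400

400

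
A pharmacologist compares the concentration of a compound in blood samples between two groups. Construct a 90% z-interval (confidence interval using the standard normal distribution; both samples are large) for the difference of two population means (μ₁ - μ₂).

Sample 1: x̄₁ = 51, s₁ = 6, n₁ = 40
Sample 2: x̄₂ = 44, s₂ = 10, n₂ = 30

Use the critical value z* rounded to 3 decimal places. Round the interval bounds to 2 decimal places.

Both samples are large (n₁ = 40 ≥ 30, n₂ = 30 ≥ 30), so a z-interval for the difference of means applies.

Point estimate: x̄₁ - x̄₂ = 51 - 44 = 7

Standard error: SE = √(s₁²/n₁ + s₂²/n₂)
= √(6²/40 + 10²/30)
= √(0.900000 + 3.333333)
= 2.057507

For 90% confidence, z* = 1.645 (from standard normal table)
Margin of error: E = z* × SE = 1.645 × 2.057507 = 3.3846

Z-interval: (x̄₁ - x̄₂) ± E = 7 ± 3.3846 = (3.6154, 10.3846)

Rounded to 2 decimal places:

(3.62, 10.38)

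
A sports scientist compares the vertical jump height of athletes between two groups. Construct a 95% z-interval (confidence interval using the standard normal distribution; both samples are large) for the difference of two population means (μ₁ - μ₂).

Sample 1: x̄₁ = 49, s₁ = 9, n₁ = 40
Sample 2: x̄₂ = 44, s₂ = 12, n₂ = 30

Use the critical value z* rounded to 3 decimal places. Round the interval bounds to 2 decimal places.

Both samples are large (n₁ = 40 ≥ 30, n₂ = 30 ≥ 30), so a z-interval for the difference of means applies.

Point estimate: x̄₁ - x̄₂ = 49 - 44 = 5

Standard error: SE = √(s₁²/n₁ + s₂²/n₂)
= √(9²/40 + 12²/30)
= √(2.025000 + 4.800000)
= 2.612470

For 95% confidence, z* = 1.96 (from standard normal table)
Margin of error: E = z* × SE = 1.96 × 2.612470 = 5.1204

Z-interval: (x̄₁ - x̄₂) ± E = 5 ± 5.1204 = (-0.1204, 10.1204)

Rounded to 2 decimal places:

(-0.12, 10.12)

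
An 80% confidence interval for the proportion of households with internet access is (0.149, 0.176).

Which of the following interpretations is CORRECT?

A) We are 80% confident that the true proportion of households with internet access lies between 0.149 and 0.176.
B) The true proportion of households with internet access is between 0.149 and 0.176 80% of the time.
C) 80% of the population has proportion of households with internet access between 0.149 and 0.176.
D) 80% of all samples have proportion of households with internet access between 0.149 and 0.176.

A confidence interval represents our confidence in the procedure, not a probability statement about the parameter.

Key concept: If we repeated this sampling process many times and computed an 80% CI each time, about 80% of those intervals would contain the true population parameter.

For this specific interval (0.149, 0.176):
- Midpoint (point estimate): 0.1625
- Margin of error: 0.0135

The correct interpretation is the one stating confidence that the true parameter lies in the interval — option A.

A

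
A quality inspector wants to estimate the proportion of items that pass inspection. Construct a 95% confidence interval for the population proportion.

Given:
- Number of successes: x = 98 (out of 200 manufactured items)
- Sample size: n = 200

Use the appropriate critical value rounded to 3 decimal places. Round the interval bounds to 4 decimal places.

Sample proportion: p̂ = 98/200 = 0.490000

Check conditions for normal approximation:
  np̂ = 98 ≥ 10 ✓
  n(1-p̂) = 102 ≥ 10 ✓

The sample is large enough, so use a z-interval (normal approximation) for the proportion.

For 95% confidence, z* = 1.96 (from standard normal table)

Standard error: SE = √(p̂(1-p̂)/n) = √(0.490000×0.510000/200) = 0.03534827

Margin of error: E = z* × SE = 1.96 × 0.03534827 = 0.069283

Z-interval: p̂ ± E = 0.490000 ± 0.069283 = (0.420717, 0.559283)

Rounded to 4 decimal places:

(0.4207, 0.5593)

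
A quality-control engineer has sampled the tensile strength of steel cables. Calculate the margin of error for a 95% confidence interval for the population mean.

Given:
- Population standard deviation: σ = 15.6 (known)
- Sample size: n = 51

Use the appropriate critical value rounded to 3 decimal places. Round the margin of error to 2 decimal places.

The population standard deviation σ is known, so use the z-interval margin of error formula.

For 95% confidence, z* = 1.96 (from standard normal table)

Margin of error formula for z-interval: E = z* × σ/√n

E = 1.96 × 15.6/√51
  = 1.96 × 2.184437
  = 4.2815

Rounded to 2 decimal places:

4.28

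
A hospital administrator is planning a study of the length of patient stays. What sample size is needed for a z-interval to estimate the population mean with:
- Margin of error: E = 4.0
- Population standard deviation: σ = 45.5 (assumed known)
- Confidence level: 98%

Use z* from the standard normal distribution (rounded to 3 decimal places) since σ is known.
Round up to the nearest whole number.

Using z* since population σ is known (z-interval formula).

For 98% confidence, z* = 2.326 (from standard normal table)

Sample size formula for z-interval: n = (z*σ/E)²

n = (2.326 × 45.5 / 4.0)²
  = (26.458250)²
  = 700.0390

Round up to the nearest whole number: n = 701

701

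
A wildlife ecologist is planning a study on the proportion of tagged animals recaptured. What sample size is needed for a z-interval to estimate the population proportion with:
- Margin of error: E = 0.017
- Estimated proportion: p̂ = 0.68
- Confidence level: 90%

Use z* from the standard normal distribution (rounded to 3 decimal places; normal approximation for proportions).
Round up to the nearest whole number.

Using z* for proportion z-interval (normal approximation).

For 90% confidence, z* = 1.645 (from standard normal table)

Sample size formula for proportion z-interval: n = z*²p̂(1-p̂)/E²

n = 1.645² × 0.68 × 0.32 / 0.017²
  = 2.706025 × 0.2176 / 0.000289
  = 2037.4776

Round up to the nearest whole number: n = 2038

2038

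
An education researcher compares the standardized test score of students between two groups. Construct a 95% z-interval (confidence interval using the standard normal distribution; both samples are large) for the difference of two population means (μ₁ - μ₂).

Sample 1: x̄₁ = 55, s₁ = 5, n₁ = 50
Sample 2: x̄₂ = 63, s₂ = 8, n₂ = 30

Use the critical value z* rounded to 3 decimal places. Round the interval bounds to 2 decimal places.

Both samples are large (n₁ = 50 ≥ 30, n₂ = 30 ≥ 30), so a z-interval for the difference of means applies.

Point estimate: x̄₁ - x̄₂ = 55 - 63 = -8

Standard error: SE = √(s₁²/n₁ + s₂²/n₂)
= √(5²/50 + 8²/30)
= √(0.500000 + 2.133333)
= 1.622755

For 95% confidence, z* = 1.96 (from standard normal table)
Margin of error: E = z* × SE = 1.96 × 1.622755 = 3.1806

Z-interval: (x̄₁ - x̄₂) ± E = -8 ± 3.1806 = (-11.1806, -4.8194)

Rounded to 2 decimal places:

(-11.18, -4.82)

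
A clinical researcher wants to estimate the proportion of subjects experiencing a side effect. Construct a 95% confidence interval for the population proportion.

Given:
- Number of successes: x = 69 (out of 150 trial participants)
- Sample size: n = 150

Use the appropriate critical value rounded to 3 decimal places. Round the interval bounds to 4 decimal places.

Sample proportion: p̂ = 69/150 = 0.460000

Check conditions for normal approximation:
  np̂ = 69 ≥ 10 ✓
  n(1-p̂) = 81 ≥ 10 ✓

The sample is large enough, so use a z-interval (normal approximation) for the proportion.

For 95% confidence, z* = 1.96 (from standard normal table)

Standard error: SE = √(p̂(1-p̂)/n) = √(0.460000×0.540000/150) = 0.04069398

Margin of error: E = z* × SE = 1.96 × 0.04069398 = 0.079760

Z-interval: p̂ ± E = 0.460000 ± 0.079760 = (0.380240, 0.539760)

Rounded to 4 decimal places:

(0.3802, 0.5398)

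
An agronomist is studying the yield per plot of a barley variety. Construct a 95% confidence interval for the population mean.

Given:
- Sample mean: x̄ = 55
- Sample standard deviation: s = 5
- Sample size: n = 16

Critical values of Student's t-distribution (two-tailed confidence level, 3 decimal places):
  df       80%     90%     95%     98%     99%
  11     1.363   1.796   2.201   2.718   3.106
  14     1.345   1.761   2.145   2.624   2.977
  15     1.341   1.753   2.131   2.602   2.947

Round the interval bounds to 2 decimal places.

The population standard deviation σ is unknown (only the sample standard deviation s is given), so use a t-interval with df = n - 1 = 16 - 1 = 15.

For 95% confidence with df = 15, t* = 2.131 (from t-table)

Standard error: SE = s/√n = 5/√16 = 1.250000

Margin of error: E = t* × SE = 2.131 × 1.250000 = 2.6637

T-interval: x̄ ± E = 55 ± 2.6637 = (52.3362, 57.6638)

Rounded to 2 decimal places:

(52.34, 57.66)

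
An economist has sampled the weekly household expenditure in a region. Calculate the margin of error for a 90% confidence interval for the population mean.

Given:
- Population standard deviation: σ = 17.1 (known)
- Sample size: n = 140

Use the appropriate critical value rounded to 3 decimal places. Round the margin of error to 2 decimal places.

The population standard deviation σ is known, so use the z-interval margin of error formula.

For 90% confidence, z* = 1.645 (from standard normal table)

Margin of error formula for z-interval: E = z* × σ/√n

E = 1.645 × 17.1/√140
  = 1.645 × 1.445214
  = 2.3774

Rounded to 2 decimal places:

2.38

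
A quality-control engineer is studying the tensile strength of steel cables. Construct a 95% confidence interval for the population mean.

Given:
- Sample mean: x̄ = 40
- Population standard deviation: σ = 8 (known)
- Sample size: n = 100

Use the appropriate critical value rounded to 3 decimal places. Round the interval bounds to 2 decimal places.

The population standard deviation σ is known, so use a z-interval (standard normal critical value).

For 95% confidence, z* = 1.96 (from standard normal table)

Standard error: SE = σ/√n = 8/√100 = 0.800000

Margin of error: E = z* × SE = 1.96 × 0.800000 = 1.5680

Z-interval: x̄ ± E = 40 ± 1.5680 = (38.4320, 41.5680)

Rounded to 2 decimal places:

(38.43, 41.57)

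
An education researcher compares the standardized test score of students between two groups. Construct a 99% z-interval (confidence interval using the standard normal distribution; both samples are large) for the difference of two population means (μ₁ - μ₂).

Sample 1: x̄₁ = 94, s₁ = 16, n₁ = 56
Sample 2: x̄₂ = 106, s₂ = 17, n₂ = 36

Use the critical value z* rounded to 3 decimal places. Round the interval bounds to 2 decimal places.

Both samples are large (n₁ = 56 ≥ 30, n₂ = 36 ≥ 30), so a z-interval for the difference of means applies.

Point estimate: x̄₁ - x̄₂ = 94 - 106 = -12

Standard error: SE = √(s₁²/n₁ + s₂²/n₂)
= √(16²/56 + 17²/36)
= √(4.571429 + 8.027778)
= 3.549536

For 99% confidence, z* = 2.576 (from standard normal table)
Margin of error: E = z* × SE = 2.576 × 3.549536 = 9.1436

Z-interval: (x̄₁ - x̄₂) ± E = -12 ± 9.1436 = (-21.1436, -2.8564)

Rounded to 2 decimal places:

(-21.14, -2.86)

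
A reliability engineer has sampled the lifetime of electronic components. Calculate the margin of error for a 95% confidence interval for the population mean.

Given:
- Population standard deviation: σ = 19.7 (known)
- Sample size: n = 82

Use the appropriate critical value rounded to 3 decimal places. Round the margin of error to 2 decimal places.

The population standard deviation σ is known, so use the z-interval margin of error formula.

For 95% confidence, z* = 1.96 (from standard normal table)

Margin of error formula for z-interval: E = z* × σ/√n

E = 1.96 × 19.7/√82
  = 1.96 × 2.175501
  = 4.2640

Rounded to 2 decimal places:

4.26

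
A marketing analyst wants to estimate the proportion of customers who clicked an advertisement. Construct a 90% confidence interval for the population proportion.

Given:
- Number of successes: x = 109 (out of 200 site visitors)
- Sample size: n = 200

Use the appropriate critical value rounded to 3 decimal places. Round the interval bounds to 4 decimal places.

Sample proportion: p̂ = 109/200 = 0.545000

Check conditions for normal approximation:
  np̂ = 109 ≥ 10 ✓
  n(1-p̂) = 91 ≥ 10 ✓

The sample is large enough, so use a z-interval (normal approximation) for the proportion.

For 90% confidence, z* = 1.645 (from standard normal table)

Standard error: SE = √(p̂(1-p̂)/n) = √(0.545000×0.455000/200) = 0.03521186

Margin of error: E = z* × SE = 1.645 × 0.03521186 = 0.057924

Z-interval: p̂ ± E = 0.545000 ± 0.057924 = (0.487076, 0.602924)

Rounded to 4 decimal places:

(0.4871, 0.6029)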